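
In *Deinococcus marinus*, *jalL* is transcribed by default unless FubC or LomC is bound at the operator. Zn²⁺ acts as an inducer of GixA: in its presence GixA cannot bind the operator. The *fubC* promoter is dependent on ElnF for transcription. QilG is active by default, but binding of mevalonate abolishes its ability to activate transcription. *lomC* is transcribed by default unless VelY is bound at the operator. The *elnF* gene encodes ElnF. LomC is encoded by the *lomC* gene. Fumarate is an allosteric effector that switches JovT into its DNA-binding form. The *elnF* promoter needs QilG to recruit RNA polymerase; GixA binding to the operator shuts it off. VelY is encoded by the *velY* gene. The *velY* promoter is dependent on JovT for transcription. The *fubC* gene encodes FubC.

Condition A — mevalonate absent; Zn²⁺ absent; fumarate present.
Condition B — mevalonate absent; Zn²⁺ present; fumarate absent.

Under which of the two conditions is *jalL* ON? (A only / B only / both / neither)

A only

Condition A:
Mevalonate is absent, so QilG is active.
Zn²⁺ is absent, so GixA is active.
With repressor GixA bound, *elnF* is not transcribed.
So ElnF is not produced.
Required activator ElnF is absent, so *fubC* is not transcribed.
So FubC is not produced.
Fumarate is present, so JovT is active.
No repressor is bound and JovT is active, so *velY* is transcribed.
So VelY is produced and active.
With repressor VelY bound, *lomC* is not transcribed.
So LomC is not produced.
With no repressor bound, *jalL* is transcribed.
→ *jalL* is ON in A.
Condition B:
Mevalonate is absent, so QilG is active.
Zn²⁺ is present, so GixA is inactive.
No repressor is bound and QilG is active, so *elnF* is transcribed.
So ElnF is produced and active.
No repressor is bound and ElnF is active, so *fubC* is transcribed.
So FubC is produced and active.
Fumarate is absent, so JovT is inactive.
Required activator JovT is absent, so *velY* is not transcribed.
So VelY is not produced.
With no repressor bound, *lomC* is transcribed.
So LomC is produced and active.
With repressor FubC bound, *jalL* is not transcribed.
→ *jalL* is OFF in B.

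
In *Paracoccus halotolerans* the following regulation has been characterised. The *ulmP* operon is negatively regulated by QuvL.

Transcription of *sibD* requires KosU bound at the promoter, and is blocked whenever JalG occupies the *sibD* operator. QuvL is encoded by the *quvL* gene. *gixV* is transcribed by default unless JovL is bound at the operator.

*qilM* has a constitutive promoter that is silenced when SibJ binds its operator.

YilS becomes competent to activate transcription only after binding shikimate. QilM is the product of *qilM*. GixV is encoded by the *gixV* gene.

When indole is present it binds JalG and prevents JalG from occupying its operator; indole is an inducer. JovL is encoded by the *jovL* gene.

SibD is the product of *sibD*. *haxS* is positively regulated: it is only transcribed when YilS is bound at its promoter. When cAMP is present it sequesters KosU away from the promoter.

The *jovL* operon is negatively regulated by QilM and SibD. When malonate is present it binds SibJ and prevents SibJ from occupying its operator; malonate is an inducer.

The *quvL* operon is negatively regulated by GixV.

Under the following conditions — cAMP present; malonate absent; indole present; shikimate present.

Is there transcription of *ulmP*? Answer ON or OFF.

OFF

Malonate is absent, so SibJ is active.
With repressor SibJ bound, *qilM* is not transcribed.
So QilM is not produced.
cAMP is present, so KosU is inactive.
Indole is present, so JalG is inactive.
Required activator KosU is absent, so *sibD* is not transcribed.
So SibD is not produced.
With no repressor bound, *jovL* is transcribed.
So JovL is produced and active.
With repressor JovL bound, *gixV* is not transcribed.
So GixV is not produced.
With no repressor bound, *quvL* is transcribed.
So QuvL is produced and active.
With repressor QuvL bound, *ulmP* is not transcribed.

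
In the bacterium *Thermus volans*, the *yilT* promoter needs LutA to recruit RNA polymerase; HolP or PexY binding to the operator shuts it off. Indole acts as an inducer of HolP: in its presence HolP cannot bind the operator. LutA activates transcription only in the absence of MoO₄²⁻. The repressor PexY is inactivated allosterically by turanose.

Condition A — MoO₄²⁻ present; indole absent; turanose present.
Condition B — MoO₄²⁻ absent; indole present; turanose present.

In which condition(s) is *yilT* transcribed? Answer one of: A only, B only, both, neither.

Condition A:
MoO₄²⁻ is present, so LutA is inactive.
Indole is absent, so HolP is active.
Turanose is present, so PexY is inactive.
With repressor HolP bound, *yilT* is not transcribed.
→ *yilT* is OFF in A.
Condition B:
MoO₄²⁻ is absent, so LutA is active.
Indole is present, so HolP is inactive.
Turanose is present, so PexY is inactive.
No repressor is bound and LutA is active, so *yilT* is transcribed.
→ *yilT* is ON in B.

B only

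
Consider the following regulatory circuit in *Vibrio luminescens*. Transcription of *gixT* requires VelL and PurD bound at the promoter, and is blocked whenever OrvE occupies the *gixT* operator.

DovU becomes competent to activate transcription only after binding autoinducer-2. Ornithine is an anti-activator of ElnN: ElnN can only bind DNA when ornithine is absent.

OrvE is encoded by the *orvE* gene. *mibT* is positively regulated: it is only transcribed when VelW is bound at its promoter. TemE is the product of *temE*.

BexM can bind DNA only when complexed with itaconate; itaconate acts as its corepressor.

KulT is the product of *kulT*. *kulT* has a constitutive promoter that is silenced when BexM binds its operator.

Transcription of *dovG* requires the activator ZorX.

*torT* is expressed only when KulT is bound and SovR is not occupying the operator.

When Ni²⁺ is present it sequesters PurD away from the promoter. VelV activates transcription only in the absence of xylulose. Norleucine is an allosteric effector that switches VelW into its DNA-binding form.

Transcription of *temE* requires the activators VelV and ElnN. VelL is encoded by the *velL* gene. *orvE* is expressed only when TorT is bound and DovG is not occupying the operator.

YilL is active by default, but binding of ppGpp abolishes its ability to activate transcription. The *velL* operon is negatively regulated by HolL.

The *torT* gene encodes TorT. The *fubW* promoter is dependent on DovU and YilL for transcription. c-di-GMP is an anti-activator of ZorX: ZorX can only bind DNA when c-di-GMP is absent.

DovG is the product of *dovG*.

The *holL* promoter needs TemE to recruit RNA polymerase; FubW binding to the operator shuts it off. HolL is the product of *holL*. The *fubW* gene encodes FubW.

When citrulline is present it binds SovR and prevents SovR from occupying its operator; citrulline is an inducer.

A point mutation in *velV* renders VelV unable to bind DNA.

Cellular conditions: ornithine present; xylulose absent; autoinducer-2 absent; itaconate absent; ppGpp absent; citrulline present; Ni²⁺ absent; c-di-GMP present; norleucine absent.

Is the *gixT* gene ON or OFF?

OFF

Citrulline is present, so SovR is inactive.
Itaconate is absent, so BexM is inactive.
With no repressor bound, *kulT* is transcribed.
So KulT is produced and active.
No repressor is bound and KulT is active, so *torT* is transcribed.
So TorT is produced and active.
c-di-GMP is present, so ZorX is inactive.
Required activator ZorX is absent, so *dovG* is not transcribed.
So DovG is not produced.
No repressor is bound and TorT is active, so *orvE* is transcribed.
So OrvE is produced and active.
Autoinducer-2 is absent, so DovU is inactive.
ppGpp is absent, so YilL is active.
Required activator DovU is absent, so *fubW* is not transcribed.
So FubW is not produced.
VelV is non-functional in this strain, so it has no effect.
Ornithine is present, so ElnN is inactive.
Required activator VelV is absent, so *temE* is not transcribed.
So TemE is not produced.
Required activator TemE is absent, so *holL* is not transcribed.
So HolL is not produced.
With no repressor bound, *velL* is transcribed.
So VelL is produced and active.
Ni²⁺ is absent, so PurD is active.
With repressor OrvE bound, *gixT* is not transcribed.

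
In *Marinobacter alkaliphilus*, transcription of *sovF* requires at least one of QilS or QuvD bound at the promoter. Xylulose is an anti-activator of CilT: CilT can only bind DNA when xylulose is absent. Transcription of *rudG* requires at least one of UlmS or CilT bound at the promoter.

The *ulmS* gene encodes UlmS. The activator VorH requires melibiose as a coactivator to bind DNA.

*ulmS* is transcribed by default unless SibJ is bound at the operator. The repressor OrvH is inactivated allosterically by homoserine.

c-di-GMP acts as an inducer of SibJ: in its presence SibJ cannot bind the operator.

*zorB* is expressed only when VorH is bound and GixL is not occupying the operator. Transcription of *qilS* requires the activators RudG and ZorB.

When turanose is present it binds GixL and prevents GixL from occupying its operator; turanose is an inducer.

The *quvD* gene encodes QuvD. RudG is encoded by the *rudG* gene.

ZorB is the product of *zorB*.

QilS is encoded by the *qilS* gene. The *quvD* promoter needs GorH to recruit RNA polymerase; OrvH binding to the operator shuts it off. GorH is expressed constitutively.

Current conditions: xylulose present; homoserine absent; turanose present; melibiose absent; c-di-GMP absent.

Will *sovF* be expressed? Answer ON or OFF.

c-di-GMP is absent, so SibJ is active.
With repressor SibJ bound, *ulmS* is not transcribed.
So UlmS is not produced.
Xylulose is present, so CilT is inactive.
No activator is available at the *rudG* promoter, so *rudG* is not transcribed.
So RudG is not produced.
Turanose is present, so GixL is inactive.
Melibiose is absent, so VorH is inactive.
Required activator VorH is absent, so *zorB* is not transcribed.
So ZorB is not produced.
Required activator RudG is absent, so *qilS* is not transcribed.
So QilS is not produced.
Homoserine is absent, so OrvH is active.
GorH is produced constitutively and is active.
With repressor OrvH bound, *quvD* is not transcribed.
So QuvD is not produced.
No activator is available at the *sovF* promoter, so *sovF* is not transcribed.

OFF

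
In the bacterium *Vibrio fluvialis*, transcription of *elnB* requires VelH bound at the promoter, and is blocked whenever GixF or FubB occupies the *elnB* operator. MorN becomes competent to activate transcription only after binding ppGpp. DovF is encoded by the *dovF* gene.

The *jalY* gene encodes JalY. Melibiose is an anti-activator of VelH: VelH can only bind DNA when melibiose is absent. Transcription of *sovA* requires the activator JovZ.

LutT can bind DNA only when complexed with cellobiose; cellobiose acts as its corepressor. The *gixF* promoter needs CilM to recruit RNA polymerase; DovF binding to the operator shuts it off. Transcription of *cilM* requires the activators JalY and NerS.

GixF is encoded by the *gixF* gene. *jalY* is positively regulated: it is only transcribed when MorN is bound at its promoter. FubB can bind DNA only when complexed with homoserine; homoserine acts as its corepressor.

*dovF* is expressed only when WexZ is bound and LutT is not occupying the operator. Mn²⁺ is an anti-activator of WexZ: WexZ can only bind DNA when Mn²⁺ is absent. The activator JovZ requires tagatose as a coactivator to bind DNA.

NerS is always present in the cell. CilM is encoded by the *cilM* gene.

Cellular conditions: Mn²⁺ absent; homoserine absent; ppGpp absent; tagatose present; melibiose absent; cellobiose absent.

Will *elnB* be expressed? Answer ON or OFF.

ppGpp is absent, so MorN is inactive.
Required activator MorN is absent, so *jalY* is not transcribed.
So JalY is not produced.
NerS is produced constitutively and is active.
Required activator JalY is absent, so *cilM* is not transcribed.
So CilM is not produced.
Mn²⁺ is absent, so WexZ is active.
Cellobiose is absent, so LutT is inactive.
No repressor is bound and WexZ is active, so *dovF* is transcribed.
So DovF is produced and active.
With repressor DovF bound, *gixF* is not transcribed.
So GixF is not produced.
Melibiose is absent, so VelH is active.
Homoserine is absent, so FubB is inactive.
No repressor is bound and VelH is active, so *elnB* is transcribed.

ON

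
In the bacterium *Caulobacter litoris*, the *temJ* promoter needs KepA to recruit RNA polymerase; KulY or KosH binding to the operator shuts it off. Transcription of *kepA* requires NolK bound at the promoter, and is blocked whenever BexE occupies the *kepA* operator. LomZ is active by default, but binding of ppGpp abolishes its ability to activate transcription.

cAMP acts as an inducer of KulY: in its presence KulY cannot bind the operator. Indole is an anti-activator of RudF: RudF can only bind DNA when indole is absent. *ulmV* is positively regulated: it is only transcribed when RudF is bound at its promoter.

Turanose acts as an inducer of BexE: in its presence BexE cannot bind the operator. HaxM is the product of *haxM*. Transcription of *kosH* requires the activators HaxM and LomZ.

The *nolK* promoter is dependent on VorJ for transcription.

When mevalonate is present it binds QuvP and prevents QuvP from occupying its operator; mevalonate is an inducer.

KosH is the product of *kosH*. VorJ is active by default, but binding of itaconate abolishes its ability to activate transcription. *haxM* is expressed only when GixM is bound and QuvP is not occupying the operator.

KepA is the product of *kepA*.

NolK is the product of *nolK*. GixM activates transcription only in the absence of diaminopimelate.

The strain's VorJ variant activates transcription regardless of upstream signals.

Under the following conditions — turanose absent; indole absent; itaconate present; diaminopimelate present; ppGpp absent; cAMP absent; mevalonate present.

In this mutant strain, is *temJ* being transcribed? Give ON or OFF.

cAMP is absent, so KulY is active.
Turanose is absent, so BexE is active.
VorJ is constitutively active in this strain.
No repressor is bound and VorJ is active, so *nolK* is transcribed.
So NolK is produced and active.
With repressor BexE bound, *kepA* is not transcribed.
So KepA is not produced.
Mevalonate is present, so QuvP is inactive.
Diaminopimelate is present, so GixM is inactive.
Required activator GixM is absent, so *haxM* is not transcribed.
So HaxM is not produced.
ppGpp is absent, so LomZ is active.
Required activator HaxM is absent, so *kosH* is not transcribed.
So KosH is not produced.
With repressor KulY bound, *temJ* is not transcribed.

OFF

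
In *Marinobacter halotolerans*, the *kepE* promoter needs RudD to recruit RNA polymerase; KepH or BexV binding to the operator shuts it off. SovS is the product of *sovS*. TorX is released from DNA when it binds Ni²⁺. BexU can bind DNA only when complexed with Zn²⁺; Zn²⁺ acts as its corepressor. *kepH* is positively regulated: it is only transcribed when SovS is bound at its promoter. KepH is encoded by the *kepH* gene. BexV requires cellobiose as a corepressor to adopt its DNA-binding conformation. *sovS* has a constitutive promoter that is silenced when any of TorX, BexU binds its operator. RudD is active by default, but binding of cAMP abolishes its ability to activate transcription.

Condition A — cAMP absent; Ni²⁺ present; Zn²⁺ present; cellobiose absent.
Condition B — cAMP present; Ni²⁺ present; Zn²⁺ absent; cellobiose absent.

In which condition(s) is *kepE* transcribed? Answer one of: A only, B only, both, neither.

A only

Condition A:
cAMP is absent, so RudD is active.
Ni²⁺ is present, so TorX is inactive.
Zn²⁺ is present, so BexU is active.
With repressor BexU bound, *sovS* is not transcribed.
So SovS is not produced.
Required activator SovS is absent, so *kepH* is not transcribed.
So KepH is not produced.
Cellobiose is absent, so BexV is inactive.
No repressor is bound and RudD is active, so *kepE* is transcribed.
→ *kepE* is ON in A.
Condition B:
cAMP is present, so RudD is inactive.
Ni²⁺ is present, so TorX is inactive.
Zn²⁺ is absent, so BexU is inactive.
With no repressor bound, *sovS* is transcribed.
So SovS is produced and active.
No repressor is bound and SovS is active, so *kepH* is transcribed.
So KepH is produced and active.
Cellobiose is absent, so BexV is inactive.
With repressor KepH bound, *kepE* is not transcribed.
→ *kepE* is OFF in B.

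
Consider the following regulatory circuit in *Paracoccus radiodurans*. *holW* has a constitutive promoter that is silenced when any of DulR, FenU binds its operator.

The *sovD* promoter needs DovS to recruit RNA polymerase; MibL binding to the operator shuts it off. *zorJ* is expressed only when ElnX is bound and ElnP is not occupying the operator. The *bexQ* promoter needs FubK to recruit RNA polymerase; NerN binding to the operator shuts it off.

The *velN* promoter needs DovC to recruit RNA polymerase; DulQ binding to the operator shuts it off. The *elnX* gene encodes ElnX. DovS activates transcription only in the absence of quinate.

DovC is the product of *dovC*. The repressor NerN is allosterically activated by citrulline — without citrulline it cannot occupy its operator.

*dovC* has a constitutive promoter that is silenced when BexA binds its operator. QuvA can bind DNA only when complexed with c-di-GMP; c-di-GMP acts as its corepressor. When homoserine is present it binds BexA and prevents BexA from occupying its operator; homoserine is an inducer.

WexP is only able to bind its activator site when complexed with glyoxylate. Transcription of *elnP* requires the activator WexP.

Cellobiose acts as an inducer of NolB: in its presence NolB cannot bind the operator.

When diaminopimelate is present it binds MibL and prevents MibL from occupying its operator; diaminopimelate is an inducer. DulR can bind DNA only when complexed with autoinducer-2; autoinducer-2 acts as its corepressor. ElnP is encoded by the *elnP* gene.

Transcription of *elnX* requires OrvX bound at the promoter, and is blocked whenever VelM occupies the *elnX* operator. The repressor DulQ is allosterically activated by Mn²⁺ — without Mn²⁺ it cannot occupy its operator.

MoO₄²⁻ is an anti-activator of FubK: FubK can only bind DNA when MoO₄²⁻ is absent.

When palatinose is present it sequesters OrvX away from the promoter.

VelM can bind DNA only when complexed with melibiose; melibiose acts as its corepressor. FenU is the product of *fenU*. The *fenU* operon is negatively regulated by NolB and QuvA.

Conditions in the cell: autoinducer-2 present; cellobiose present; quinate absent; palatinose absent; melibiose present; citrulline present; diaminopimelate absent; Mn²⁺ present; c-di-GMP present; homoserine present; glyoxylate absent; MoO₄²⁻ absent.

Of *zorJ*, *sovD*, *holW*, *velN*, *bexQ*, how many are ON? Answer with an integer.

Glyoxylate is absent, so WexP is inactive.
Required activator WexP is absent, so *elnP* is not transcribed.
So ElnP is not produced.
Palatinose is absent, so OrvX is active.
Melibiose is present, so VelM is active.
With repressor VelM bound, *elnX* is not transcribed.
So ElnX is not produced.
Required activator ElnX is absent, so *zorJ* is not transcribed.
→ *zorJ* is OFF.
Quinate is absent, so DovS is active.
Diaminopimelate is absent, so MibL is active.
With repressor MibL bound, *sovD* is not transcribed.
→ *sovD* is OFF.
Autoinducer-2 is present, so DulR is active.
Cellobiose is present, so NolB is inactive.
c-di-GMP is present, so QuvA is active.
With repressor QuvA bound, *fenU* is not transcribed.
So FenU is not produced.
With repressor DulR bound, *holW* is not transcribed.
→ *holW* is OFF.
Mn²⁺ is present, so DulQ is active.
Homoserine is present, so BexA is inactive.
With no repressor bound, *dovC* is transcribed.
So DovC is produced and active.
With repressor DulQ bound, *velN* is not transcribed.
→ *velN* is OFF.
Citrulline is present, so NerN is active.
MoO₄²⁻ is absent, so FubK is active.
With repressor NerN bound, *bexQ* is not transcribed.
→ *bexQ* is OFF.
0 of the 5 genes are transcribed.

0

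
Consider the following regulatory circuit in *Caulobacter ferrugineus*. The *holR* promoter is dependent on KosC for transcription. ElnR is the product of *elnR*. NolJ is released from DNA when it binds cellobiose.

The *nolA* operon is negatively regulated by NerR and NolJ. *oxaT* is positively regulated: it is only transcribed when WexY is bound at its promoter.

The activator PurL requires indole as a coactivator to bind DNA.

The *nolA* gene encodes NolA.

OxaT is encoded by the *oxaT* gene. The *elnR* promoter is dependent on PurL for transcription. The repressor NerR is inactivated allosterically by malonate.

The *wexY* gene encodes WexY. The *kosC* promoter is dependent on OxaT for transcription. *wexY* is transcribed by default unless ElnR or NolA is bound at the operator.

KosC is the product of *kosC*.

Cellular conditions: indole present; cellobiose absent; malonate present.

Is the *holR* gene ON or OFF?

OFF

Indole is present, so PurL is active.
No repressor is bound and PurL is active, so *elnR* is transcribed.
So ElnR is produced and active.
Malonate is present, so NerR is inactive.
Cellobiose is absent, so NolJ is active.
With repressor NolJ bound, *nolA* is not transcribed.
So NolA is not produced.
With repressor ElnR bound, *wexY* is not transcribed.
So WexY is not produced.
Required activator WexY is absent, so *oxaT* is not transcribed.
So OxaT is not produced.
Required activator OxaT is absent, so *kosC* is not transcribed.
So KosC is not produced.
Required activator KosC is absent, so *holR* is not transcribed.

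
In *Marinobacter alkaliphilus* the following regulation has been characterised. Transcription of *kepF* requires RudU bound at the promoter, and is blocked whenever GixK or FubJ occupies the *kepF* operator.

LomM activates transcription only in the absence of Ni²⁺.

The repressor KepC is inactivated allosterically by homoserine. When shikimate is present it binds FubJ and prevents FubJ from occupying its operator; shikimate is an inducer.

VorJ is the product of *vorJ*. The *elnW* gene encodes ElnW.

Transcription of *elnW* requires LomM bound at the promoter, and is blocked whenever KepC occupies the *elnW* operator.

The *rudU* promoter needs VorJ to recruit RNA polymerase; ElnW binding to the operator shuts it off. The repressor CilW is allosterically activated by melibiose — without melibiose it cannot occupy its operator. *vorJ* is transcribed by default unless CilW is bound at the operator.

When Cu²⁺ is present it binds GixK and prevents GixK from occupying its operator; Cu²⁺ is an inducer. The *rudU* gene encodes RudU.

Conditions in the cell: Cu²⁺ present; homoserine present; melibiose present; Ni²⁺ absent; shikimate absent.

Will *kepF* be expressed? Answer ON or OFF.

Cu²⁺ is present, so GixK is inactive.
Shikimate is absent, so FubJ is active.
Ni²⁺ is absent, so LomM is active.
Homoserine is present, so KepC is inactive.
No repressor is bound and LomM is active, so *elnW* is transcribed.
So ElnW is produced and active.
Melibiose is present, so CilW is active.
With repressor CilW bound, *vorJ* is not transcribed.
So VorJ is not produced.
With repressor ElnW bound, *rudU* is not transcribed.
So RudU is not produced.
With repressor FubJ bound, *kepF* is not transcribed.

OFF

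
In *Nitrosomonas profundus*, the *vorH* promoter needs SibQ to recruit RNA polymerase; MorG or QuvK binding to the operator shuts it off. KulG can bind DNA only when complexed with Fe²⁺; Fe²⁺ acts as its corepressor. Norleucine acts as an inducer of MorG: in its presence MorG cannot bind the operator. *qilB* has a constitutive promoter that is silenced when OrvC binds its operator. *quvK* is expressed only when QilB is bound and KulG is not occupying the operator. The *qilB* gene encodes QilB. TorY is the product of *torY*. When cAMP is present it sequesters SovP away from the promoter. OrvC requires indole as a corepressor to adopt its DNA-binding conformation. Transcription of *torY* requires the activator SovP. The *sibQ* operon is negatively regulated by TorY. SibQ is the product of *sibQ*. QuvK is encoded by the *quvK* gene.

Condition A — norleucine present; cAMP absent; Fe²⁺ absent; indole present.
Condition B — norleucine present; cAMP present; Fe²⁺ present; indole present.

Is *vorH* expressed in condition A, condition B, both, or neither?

Condition A:
Norleucine is present, so MorG is inactive.
cAMP is absent, so SovP is active.
No repressor is bound and SovP is active, so *torY* is transcribed.
So TorY is produced and active.
With repressor TorY bound, *sibQ* is not transcribed.
So SibQ is not produced.
Fe²⁺ is absent, so KulG is inactive.
Indole is present, so OrvC is active.
With repressor OrvC bound, *qilB* is not transcribed.
So QilB is not produced.
Required activator QilB is absent, so *quvK* is not transcribed.
So QuvK is not produced.
Required activator SibQ is absent, so *vorH* is not transcribed.
→ *vorH* is OFF in A.
Condition B:
Norleucine is present, so MorG is inactive.
cAMP is present, so SovP is inactive.
Required activator SovP is absent, so *torY* is not transcribed.
So TorY is not produced.
With no repressor bound, *sibQ* is transcribed.
So SibQ is produced and active.
Fe²⁺ is present, so KulG is active.
Indole is present, so OrvC is active.
With repressor OrvC bound, *qilB* is not transcribed.
So QilB is not produced.
With repressor KulG bound, *quvK* is not transcribed.
So QuvK is not produced.
No repressor is bound and SibQ is active, so *vorH* is transcribed.
→ *vorH* is ON in B.

B only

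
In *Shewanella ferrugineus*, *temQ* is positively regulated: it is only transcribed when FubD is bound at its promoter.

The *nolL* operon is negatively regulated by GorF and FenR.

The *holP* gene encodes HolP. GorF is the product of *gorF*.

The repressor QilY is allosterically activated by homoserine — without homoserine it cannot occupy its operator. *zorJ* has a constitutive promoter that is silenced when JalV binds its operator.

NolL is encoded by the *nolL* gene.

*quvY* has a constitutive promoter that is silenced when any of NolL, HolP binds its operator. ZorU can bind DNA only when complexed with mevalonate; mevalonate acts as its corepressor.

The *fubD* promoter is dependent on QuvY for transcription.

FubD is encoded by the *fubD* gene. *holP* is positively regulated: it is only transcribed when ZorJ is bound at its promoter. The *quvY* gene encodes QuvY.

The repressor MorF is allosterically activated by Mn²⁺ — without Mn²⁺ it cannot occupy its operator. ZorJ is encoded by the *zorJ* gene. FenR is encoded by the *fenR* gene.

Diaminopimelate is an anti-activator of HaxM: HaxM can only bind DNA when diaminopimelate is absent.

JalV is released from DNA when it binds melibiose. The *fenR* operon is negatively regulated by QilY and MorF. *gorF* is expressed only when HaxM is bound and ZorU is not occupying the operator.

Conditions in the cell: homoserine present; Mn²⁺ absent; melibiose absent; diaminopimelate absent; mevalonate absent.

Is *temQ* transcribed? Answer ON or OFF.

ON

Diaminopimelate is absent, so HaxM is active.
Mevalonate is absent, so ZorU is inactive.
No repressor is bound and HaxM is active, so *gorF* is transcribed.
So GorF is produced and active.
Homoserine is present, so QilY is active.
Mn²⁺ is absent, so MorF is inactive.
With repressor QilY bound, *fenR* is not transcribed.
So FenR is not produced.
With repressor GorF bound, *nolL* is not transcribed.
So NolL is not produced.
Melibiose is absent, so JalV is active.
With repressor JalV bound, *zorJ* is not transcribed.
So ZorJ is not produced.
Required activator ZorJ is absent, so *holP* is not transcribed.
So HolP is not produced.
With no repressor bound, *quvY* is transcribed.
So QuvY is produced and active.
No repressor is bound and QuvY is active, so *fubD* is transcribed.
So FubD is produced and active.
No repressor is bound and FubD is active, so *temQ* is transcribed.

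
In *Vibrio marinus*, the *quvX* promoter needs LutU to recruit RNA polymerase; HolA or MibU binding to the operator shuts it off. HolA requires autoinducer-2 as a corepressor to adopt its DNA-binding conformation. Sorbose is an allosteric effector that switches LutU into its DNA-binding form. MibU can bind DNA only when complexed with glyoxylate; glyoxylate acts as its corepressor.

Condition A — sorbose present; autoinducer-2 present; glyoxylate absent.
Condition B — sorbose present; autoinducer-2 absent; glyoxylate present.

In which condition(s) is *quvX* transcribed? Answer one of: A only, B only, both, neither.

Condition A:
Sorbose is present, so LutU is active.
Autoinducer-2 is present, so HolA is active.
Glyoxylate is absent, so MibU is inactive.
With repressor HolA bound, *quvX* is not transcribed.
→ *quvX* is OFF in A.
Condition B:
Sorbose is present, so LutU is active.
Autoinducer-2 is absent, so HolA is inactive.
Glyoxylate is present, so MibU is active.
With repressor MibU bound, *quvX* is not transcribed.
→ *quvX* is OFF in B.

neither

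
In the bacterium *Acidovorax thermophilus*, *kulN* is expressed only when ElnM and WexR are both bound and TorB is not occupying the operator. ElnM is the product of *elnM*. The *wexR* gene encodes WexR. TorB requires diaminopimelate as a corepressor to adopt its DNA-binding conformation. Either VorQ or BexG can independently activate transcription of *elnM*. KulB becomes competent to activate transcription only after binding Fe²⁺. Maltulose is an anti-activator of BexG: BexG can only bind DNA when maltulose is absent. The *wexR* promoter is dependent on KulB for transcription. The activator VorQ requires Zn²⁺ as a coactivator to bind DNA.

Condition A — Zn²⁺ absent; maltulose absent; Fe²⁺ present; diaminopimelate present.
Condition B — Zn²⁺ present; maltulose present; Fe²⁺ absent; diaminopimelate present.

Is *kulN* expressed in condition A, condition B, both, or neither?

Condition A:
Zn²⁺ is absent, so VorQ is inactive.
Maltulose is absent, so BexG is active.
Activator BexG is present, so *elnM* is transcribed.
So ElnM is produced and active.
Fe²⁺ is present, so KulB is active.
No repressor is bound and KulB is active, so *wexR* is transcribed.
So WexR is produced and active.
Diaminopimelate is present, so TorB is active.
With repressor TorB bound, *kulN* is not transcribed.
→ *kulN* is OFF in A.
Condition B:
Zn²⁺ is present, so VorQ is active.
Maltulose is present, so BexG is inactive.
Activator VorQ is present, so *elnM* is transcribed.
So ElnM is produced and active.
Fe²⁺ is absent, so KulB is inactive.
Required activator KulB is absent, so *wexR* is not transcribed.
So WexR is not produced.
Diaminopimelate is present, so TorB is active.
With repressor TorB bound, *kulN* is not transcribed.
→ *kulN* is OFF in B.

neither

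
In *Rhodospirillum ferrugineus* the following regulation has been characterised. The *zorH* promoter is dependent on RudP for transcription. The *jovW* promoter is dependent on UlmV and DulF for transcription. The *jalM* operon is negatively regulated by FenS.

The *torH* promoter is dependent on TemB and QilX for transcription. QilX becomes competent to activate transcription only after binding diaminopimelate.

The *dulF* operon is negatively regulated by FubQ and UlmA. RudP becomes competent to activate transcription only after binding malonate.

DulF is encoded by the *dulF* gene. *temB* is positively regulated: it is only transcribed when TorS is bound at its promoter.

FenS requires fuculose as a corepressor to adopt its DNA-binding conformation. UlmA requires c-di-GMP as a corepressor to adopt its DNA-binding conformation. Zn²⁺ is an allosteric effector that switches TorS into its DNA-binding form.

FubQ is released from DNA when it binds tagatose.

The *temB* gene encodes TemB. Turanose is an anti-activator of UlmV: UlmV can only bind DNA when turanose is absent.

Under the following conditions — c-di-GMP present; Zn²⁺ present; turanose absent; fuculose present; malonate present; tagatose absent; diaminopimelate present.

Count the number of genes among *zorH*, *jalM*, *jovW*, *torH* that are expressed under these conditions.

2

Malonate is present, so RudP is active.
No repressor is bound and RudP is active, so *zorH* is transcribed.
→ *zorH* is ON.
Fuculose is present, so FenS is active.
With repressor FenS bound, *jalM* is not transcribed.
→ *jalM* is OFF.
Turanose is absent, so UlmV is active.
Tagatose is absent, so FubQ is active.
c-di-GMP is present, so UlmA is active.
With repressor FubQ bound, *dulF* is not transcribed.
So DulF is not produced.
Required activator DulF is absent, so *jovW* is not transcribed.
→ *jovW* is OFF.
Zn²⁺ is present, so TorS is active.
No repressor is bound and TorS is active, so *temB* is transcribed.
So TemB is produced and active.
Diaminopimelate is present, so QilX is active.
No repressor is bound and TemB and QilX are active, so *torH* is transcribed.
→ *torH* is ON.
2 of the 4 genes are transcribed.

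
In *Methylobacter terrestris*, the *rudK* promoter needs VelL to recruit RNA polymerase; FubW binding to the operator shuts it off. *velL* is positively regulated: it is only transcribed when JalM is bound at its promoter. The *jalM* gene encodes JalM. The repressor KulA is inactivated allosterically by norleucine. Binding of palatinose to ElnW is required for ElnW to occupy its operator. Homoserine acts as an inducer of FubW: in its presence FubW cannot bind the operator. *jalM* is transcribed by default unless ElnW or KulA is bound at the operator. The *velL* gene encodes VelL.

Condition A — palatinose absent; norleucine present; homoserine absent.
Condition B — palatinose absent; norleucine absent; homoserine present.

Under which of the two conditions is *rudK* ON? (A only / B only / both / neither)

Condition A:
Palatinose is absent, so ElnW is inactive.
Norleucine is present, so KulA is inactive.
With no repressor bound, *jalM* is transcribed.
So JalM is produced and active.
No repressor is bound and JalM is active, so *velL* is transcribed.
So VelL is produced and active.
Homoserine is absent, so FubW is active.
With repressor FubW bound, *rudK* is not transcribed.
→ *rudK* is OFF in A.
Condition B:
Palatinose is absent, so ElnW is inactive.
Norleucine is absent, so KulA is active.
With repressor KulA bound, *jalM* is not transcribed.
So JalM is not produced.
Required activator JalM is absent, so *velL* is not transcribed.
So VelL is not produced.
Homoserine is present, so FubW is inactive.
Required activator VelL is absent, so *rudK* is not transcribed.
→ *rudK* is OFF in B.

neither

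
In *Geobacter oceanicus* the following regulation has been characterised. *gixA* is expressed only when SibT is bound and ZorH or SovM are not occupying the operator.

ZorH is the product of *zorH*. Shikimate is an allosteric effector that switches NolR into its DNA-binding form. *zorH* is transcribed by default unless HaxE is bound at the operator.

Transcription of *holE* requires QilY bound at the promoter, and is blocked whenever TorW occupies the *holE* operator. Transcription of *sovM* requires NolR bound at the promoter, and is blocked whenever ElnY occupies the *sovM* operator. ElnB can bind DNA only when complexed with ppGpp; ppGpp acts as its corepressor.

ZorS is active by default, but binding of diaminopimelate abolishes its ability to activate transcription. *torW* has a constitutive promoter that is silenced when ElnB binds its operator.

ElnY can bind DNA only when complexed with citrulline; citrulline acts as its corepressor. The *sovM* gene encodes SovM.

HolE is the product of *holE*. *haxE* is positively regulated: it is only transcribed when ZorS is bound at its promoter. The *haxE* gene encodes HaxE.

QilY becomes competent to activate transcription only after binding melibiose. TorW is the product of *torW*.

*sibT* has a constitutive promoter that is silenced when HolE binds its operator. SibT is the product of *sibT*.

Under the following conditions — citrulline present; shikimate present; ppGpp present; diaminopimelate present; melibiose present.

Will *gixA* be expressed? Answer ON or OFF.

Melibiose is present, so QilY is active.
ppGpp is present, so ElnB is active.
With repressor ElnB bound, *torW* is not transcribed.
So TorW is not produced.
No repressor is bound and QilY is active, so *holE* is transcribed.
So HolE is produced and active.
With repressor HolE bound, *sibT* is not transcribed.
So SibT is not produced.
Diaminopimelate is present, so ZorS is inactive.
Required activator ZorS is absent, so *haxE* is not transcribed.
So HaxE is not produced.
With no repressor bound, *zorH* is transcribed.
So ZorH is produced and active.
Shikimate is present, so NolR is active.
Citrulline is present, so ElnY is active.
With repressor ElnY bound, *sovM* is not transcribed.
So SovM is not produced.
With repressor ZorH bound, *gixA* is not transcribed.

OFF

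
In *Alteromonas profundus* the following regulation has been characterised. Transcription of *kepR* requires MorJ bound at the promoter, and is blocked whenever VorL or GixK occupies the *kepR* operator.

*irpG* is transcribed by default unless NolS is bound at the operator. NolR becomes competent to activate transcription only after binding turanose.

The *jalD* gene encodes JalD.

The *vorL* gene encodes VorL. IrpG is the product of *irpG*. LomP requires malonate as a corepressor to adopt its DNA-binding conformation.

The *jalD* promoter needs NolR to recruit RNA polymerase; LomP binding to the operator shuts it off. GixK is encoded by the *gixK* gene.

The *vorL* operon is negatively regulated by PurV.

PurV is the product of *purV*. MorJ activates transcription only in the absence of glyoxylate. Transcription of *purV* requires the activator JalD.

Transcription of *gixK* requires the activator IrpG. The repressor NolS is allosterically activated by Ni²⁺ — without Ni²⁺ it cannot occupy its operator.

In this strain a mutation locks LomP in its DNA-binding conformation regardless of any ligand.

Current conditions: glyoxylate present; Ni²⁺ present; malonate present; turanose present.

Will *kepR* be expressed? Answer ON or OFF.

OFF

Turanose is present, so NolR is active.
LomP is constitutively active in this strain.
With repressor LomP bound, *jalD* is not transcribed.
So JalD is not produced.
Required activator JalD is absent, so *purV* is not transcribed.
So PurV is not produced.
With no repressor bound, *vorL* is transcribed.
So VorL is produced and active.
Glyoxylate is present, so MorJ is inactive.
Ni²⁺ is present, so NolS is active.
With repressor NolS bound, *irpG* is not transcribed.
So IrpG is not produced.
Required activator IrpG is absent, so *gixK* is not transcribed.
So GixK is not produced.
With repressor VorL bound, *kepR* is not transcribed.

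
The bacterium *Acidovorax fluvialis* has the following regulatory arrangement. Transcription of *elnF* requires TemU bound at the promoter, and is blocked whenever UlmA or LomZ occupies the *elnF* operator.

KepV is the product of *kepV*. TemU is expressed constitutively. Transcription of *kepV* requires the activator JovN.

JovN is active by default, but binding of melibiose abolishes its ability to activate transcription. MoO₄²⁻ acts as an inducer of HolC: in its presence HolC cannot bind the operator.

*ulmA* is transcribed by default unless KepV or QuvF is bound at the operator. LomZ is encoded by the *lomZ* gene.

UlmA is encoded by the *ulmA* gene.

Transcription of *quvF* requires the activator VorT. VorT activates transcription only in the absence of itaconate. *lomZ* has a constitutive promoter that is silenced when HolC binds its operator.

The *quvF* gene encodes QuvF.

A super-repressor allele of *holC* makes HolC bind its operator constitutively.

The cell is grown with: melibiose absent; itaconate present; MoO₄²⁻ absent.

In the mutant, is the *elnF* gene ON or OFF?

Melibiose is absent, so JovN is active.
No repressor is bound and JovN is active, so *kepV* is transcribed.
So KepV is produced and active.
Itaconate is present, so VorT is inactive.
Required activator VorT is absent, so *quvF* is not transcribed.
So QuvF is not produced.
With repressor KepV bound, *ulmA* is not transcribed.
So UlmA is not produced.
TemU is produced constitutively and is active.
HolC is constitutively active in this strain.
With repressor HolC bound, *lomZ* is not transcribed.
So LomZ is not produced.
No repressor is bound and TemU is active, so *elnF* is transcribed.

ON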